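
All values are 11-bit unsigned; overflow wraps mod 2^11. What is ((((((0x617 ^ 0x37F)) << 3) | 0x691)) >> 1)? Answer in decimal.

0x617 = 11000010111
0x37F = 01101111111
→ ^ → 10101101000 = 1384
→ << 3 (mod 2^11) → 01101000000 = 832
0x691 = 11010010001
→ | → 11111010001 = 2001
→ >> 1 → 01111101000 = 1000

1000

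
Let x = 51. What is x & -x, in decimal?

1

x = 110011 = 51
-x (two's complement) = …001101
AND   = 000001 = 1
(x & -x isolates the lowest set bit of x.)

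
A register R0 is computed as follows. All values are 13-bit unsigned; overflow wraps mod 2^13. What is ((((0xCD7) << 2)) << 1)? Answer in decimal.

0xCD7 = 0110011010111
→ << 2 (mod 2^13) → 1001101011100 = 4956
→ << 1 (mod 2^13) → 0011010111000 = 1720

1720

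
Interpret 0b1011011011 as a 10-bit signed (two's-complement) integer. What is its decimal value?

pattern = 1011011011 (MSB is 1 ⇒ negative)
Invert: 0100100100, add 1 → 0100100101 = 293, so the value is -293.
(Equivalently: 731 - 2^10 = 731 - 1024 = -293.)

-293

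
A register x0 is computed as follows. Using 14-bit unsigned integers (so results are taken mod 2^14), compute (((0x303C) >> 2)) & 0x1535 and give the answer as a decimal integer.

0x303C = 11000000111100
→ >> 2 → 00110000001111 = 3087
0x1535 = 01010100110101
→ & → 00010000000101 = 1029

1029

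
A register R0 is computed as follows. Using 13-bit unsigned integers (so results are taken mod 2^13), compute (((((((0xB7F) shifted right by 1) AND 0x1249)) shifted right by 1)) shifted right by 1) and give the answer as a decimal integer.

2

0xB7F = 0101101111111
→ shifted right by 1 → 0010110111111 = 1471
0x1249 = 1001001001001
→ AND → 0000000001001 = 9
→ shifted right by 1 → 0000000000100 = 4
→ shifted right by 1 → 0000000000010 = 2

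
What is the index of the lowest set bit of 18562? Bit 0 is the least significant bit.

1

18562 = 100100010000010
Trailing zeros: 1, so the lowest set bit is bit 1 (value 2).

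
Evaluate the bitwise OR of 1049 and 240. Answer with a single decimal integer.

1273

1049 = 10000011001
240 = 00011110000
 OR → 10011111001 = 1273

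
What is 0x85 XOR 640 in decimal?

517

0x85 = 0010000101
640 = 1010000000
XOR → 1000000101 = 517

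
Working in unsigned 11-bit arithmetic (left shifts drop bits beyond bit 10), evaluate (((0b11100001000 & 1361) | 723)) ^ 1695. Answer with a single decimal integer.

332

0b11100001000 = 11100001000
1361 = 10101010001
→ & → 10100000000 = 1280
723 = 01011010011
→ | → 11111010011 = 2003
1695 = 11010011111
→ ^ → 00101001100 = 332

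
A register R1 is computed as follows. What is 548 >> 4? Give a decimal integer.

548 = 1000100100
shift right by 4 → 0000100010 = 34
(equivalently, floor(548 / 16))

34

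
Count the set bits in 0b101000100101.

n = 101000100101
Count the 1s: 1 + 1 + 1 + 1 + 1 = 5

5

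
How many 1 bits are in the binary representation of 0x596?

0x596 = 10110010110
Count the 1s: 1 + 1 + 1 + 1 + 1 + 1 = 6

6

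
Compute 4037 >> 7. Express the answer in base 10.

4037 = 111111000101
shift right by 7 → 000000011111 = 31
(equivalently, floor(4037 / 128))

31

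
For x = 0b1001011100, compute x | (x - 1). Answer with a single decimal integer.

x = 1001011100 = 604
x - 1 = 1001011011
OR    = 1001011111 = 607
(x | (x - 1) sets all bits below the lowest set bit.)

607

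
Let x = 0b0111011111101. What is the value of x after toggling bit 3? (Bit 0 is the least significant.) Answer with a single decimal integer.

x = 0111011111101
bit 3 is currently 1; toggle it via x ^ (1 << 3) = x ^ 8
→ 0111011110101 = 3829

3829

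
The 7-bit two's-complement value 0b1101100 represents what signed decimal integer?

pattern = 1101100 (MSB is 1 ⇒ negative)
Invert: 0010011, add 1 → 0010100 = 20, so the value is -20.
(Equivalently: 108 - 2^7 = 108 - 128 = -20.)

-20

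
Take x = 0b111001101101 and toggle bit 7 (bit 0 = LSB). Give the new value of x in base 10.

3821

x = 111001101101
bit 7 is currently 0; toggle it via x ^ (1 << 7) = x ^ 128
→ 111011101101 = 3821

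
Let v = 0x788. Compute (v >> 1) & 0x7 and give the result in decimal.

v = 11110001000
Shift right by 1: 1111000100
Mask low 3 bits: 100 = 4

4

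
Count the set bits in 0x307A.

0x307A = 11000001111010
Count the 1s: 1 + 1 + 1 + 1 + 1 + 1 + 1 = 7

7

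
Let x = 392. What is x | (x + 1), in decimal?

x = 110001000 = 392
x + 1 = 110001001
OR    = 110001001 = 393
(x | (x + 1) sets the lowest cleared bit.)

393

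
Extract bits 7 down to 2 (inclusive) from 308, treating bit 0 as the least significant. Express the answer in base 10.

13

v = 0100110100
Shift right by 2: 01001101
Mask low 6 bits: 001101 = 13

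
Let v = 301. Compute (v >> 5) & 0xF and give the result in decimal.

v = 100101101
Shift right by 5: 1001
Mask low 4 bits: 1001 = 9

9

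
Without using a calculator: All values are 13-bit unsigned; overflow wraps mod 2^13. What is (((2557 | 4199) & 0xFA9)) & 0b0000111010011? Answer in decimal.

2557 = 0100111111101
4199 = 1000001100111
→ | → 1100111111111 = 6655
0xFA9 = 0111110101001
→ & → 0100110101001 = 2473
0b0000111010011 = 0000111010011
→ & → 0000110000001 = 385

385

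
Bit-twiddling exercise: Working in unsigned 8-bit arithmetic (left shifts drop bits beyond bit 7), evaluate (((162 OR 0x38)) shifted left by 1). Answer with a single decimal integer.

116

162 = 10100010
0x38 = 00111000
→ OR → 10111010 = 186
→ shifted left by 1 (mod 2^8) → 01110100 = 116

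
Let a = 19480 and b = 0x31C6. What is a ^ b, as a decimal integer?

32222

19480 = 100110000011000
0x31C6 = 011000111000110
XOR → 111110111011110 = 32222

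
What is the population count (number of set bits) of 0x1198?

0x1198 = 1000110011000
Count the 1s: 1 + 1 + 1 + 1 + 1 = 5

5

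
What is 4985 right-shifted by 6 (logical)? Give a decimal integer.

77

4985 = 1001101111001
shift right by 6 → 0000001001101 = 77
(equivalently, floor(4985 / 64))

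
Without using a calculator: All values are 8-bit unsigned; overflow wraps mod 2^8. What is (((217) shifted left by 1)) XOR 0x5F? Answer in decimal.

217 = 11011001
→ shifted left by 1 (mod 2^8) → 10110010 = 178
0x5F = 01011111
→ XOR → 11101101 = 237

237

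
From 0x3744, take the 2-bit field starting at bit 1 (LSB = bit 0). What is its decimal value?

2

v = 11011101000100
Shift right by 1: 1101110100010
Mask low 2 bits: 10 = 2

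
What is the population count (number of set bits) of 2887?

2887 = 101101000111
Count the 1s: 1 + 1 + 1 + 1 + 1 + 1 + 1 = 7

7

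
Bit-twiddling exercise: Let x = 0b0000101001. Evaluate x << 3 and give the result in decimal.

x = 000101001
shift left by 3 → 101001000 = 328
(equivalently, 41 × 2^3 = 41 × 8)

328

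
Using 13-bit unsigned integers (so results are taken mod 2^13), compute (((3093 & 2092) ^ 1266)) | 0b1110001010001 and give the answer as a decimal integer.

7415

3093 = 0110000010101
2092 = 0100000101100
→ & → 0100000000100 = 2052
1266 = 0010011110010
→ ^ → 0110011110110 = 3318
0b1110001010001 = 1110001010001
→ | → 1110011110111 = 7415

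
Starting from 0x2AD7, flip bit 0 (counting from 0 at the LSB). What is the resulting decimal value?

10966

x = 010101011010111
bit 0 is currently 1; toggle it via x ^ (1 << 0) = x ^ 1
→ 010101011010110 = 10966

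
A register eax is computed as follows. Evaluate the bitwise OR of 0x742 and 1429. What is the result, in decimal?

2007

0x742 = 11101000010
1429 = 10110010101
 OR → 11111010111 = 2007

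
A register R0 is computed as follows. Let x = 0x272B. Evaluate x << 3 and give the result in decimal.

0x272B = 00010011100101011
shift left by 3 → 10011100101011000 = 80216
(equivalently, 10027 × 2^3 = 10027 × 8)

80216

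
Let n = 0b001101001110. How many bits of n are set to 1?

n = 1101001110
Count the 1s: 1 + 1 + 1 + 1 + 1 + 1 = 6

6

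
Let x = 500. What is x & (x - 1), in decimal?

x = 111110100 = 500
x - 1 = 111110011
AND   = 111110000 = 496
(x & (x - 1) clears the lowest set bit of x.)

496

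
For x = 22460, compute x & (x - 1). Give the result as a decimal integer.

x = 101011110111100 = 22460
x - 1 = 101011110111011
AND   = 101011110111000 = 22456
(x & (x - 1) clears the lowest set bit of x.)

22456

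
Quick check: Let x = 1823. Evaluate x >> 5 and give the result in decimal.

1823 = 11100011111
shift right by 5 → 00000111000 = 56
(equivalently, floor(1823 / 32))

56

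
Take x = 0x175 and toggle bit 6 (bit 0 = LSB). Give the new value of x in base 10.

309

x = 000101110101
bit 6 is currently 1; toggle it via x ^ (1 << 6) = x ^ 64
→ 000100110101 = 309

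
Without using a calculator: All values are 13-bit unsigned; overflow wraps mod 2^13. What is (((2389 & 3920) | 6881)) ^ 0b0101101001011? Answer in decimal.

2389 = 0100101010101
3920 = 0111101010000
→ & → 0100101010000 = 2384
6881 = 1101011100001
→ | → 1101111110001 = 7153
0b0101101001011 = 0101101001011
→ ^ → 1000010111010 = 4282

4282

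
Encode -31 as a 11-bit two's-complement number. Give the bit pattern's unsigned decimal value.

2017

31 in 11 bits: 00000011111
Invert: 11111100000
Add 1:  11111100001 = 2017
(Check: 2^11 - 31 = 2048 - 31 = 2017.)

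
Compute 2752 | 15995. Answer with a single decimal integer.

2752 = 00101011000000
15995 = 11111001111011
 OR → 11111011111011 = 16123

16123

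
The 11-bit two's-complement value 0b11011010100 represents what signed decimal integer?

pattern = 11011010100 (MSB is 1 ⇒ negative)
Invert: 00100101011, add 1 → 00100101100 = 300, so the value is -300.
(Equivalently: 1748 - 2^11 = 1748 - 2048 = -300.)

-300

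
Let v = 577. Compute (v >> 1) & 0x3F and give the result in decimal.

v = 1001000001
Shift right by 1: 100100000
Mask low 6 bits: 100000 = 32

32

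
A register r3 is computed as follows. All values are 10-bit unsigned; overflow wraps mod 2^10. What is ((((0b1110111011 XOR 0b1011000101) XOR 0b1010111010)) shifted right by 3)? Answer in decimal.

120

0b1110111011 = 1110111011
0b1011000101 = 1011000101
→ XOR → 0101111110 = 382
0b1010111010 = 1010111010
→ XOR → 1111000100 = 964
→ shifted right by 3 → 0001111000 = 120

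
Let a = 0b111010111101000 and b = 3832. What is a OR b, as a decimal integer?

32760

a = 111010111101000
3832 = 000111011111000
 OR → 111111111111000 = 32760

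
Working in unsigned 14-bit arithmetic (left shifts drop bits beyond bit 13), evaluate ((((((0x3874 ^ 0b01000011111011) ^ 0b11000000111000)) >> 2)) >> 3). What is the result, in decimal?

197

0x3874 = 11100001110100
0b01000011111011 = 01000011111011
→ ^ → 10100010001111 = 10383
0b11000000111000 = 11000000111000
→ ^ → 01100010110111 = 6327
→ >> 2 → 00011000101101 = 1581
→ >> 3 → 00000011000101 = 197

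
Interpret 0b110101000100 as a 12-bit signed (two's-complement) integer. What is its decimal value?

pattern = 110101000100 (MSB is 1 ⇒ negative)
Invert: 001010111011, add 1 → 001010111100 = 700, so the value is -700.
(Equivalently: 3396 - 2^12 = 3396 - 4096 = -700.)

-700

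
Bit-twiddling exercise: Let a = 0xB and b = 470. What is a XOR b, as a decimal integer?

0xB = 000001011
470 = 111010110
XOR → 111011101 = 477

477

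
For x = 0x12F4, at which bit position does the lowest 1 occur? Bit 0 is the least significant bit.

2

0x12F4 = 1001011110100
Trailing zeros: 2, so the lowest set bit is bit 2 (value 4).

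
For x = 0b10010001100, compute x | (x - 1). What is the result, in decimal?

x = 10010001100 = 1164
x - 1 = 10010001011
OR    = 10010001111 = 1167
(x | (x - 1) sets all bits below the lowest set bit.)

1167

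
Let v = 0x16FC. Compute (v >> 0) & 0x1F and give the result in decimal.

28

v = 1011011111100
Shift right by 0: 1011011111100
Mask low 5 bits: 11100 = 28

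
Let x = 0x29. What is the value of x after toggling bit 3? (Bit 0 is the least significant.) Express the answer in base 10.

33

x = 00000101001
bit 3 is currently 1; toggle it via x ^ (1 << 3) = x ^ 8
→ 00000100001 = 33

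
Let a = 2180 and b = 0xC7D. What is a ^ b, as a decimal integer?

2180 = 100010000100
0xC7D = 110001111101
XOR → 010011111001 = 1273

1273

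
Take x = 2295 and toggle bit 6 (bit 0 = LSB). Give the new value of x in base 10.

2231

x = 100011110111
bit 6 is currently 1; toggle it via x ^ (1 << 6) = x ^ 64
→ 100010110111 = 2231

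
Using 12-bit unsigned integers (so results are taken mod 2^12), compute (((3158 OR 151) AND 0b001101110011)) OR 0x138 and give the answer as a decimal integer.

379

3158 = 110001010110
151 = 000010010111
→ OR → 110011010111 = 3287
0b001101110011 = 001101110011
→ AND → 000001010011 = 83
0x138 = 000100111000
→ OR → 000101111011 = 379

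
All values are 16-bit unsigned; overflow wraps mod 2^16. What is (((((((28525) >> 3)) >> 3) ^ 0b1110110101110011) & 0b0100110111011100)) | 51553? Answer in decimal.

28525 = 0110111101101101
→ >> 3 → 0000110111101101 = 3565
→ >> 3 → 0000000110111101 = 445
0b1110110101110011 = 1110110101110011
→ ^ → 1110110011001110 = 60622
0b0100110111011100 = 0100110111011100
→ & → 0100110011001100 = 19660
51553 = 1100100101100001
→ | → 1100110111101101 = 52717

52717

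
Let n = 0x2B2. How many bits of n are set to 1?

5

0x2B2 = 1010110010
Count the 1s: 1 + 1 + 1 + 1 + 1 = 5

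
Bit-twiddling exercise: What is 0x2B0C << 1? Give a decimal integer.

0x2B0C = 010101100001100
shift left by 1 → 101011000011000 = 22040
(equivalently, 11020 × 2^1 = 11020 × 2)

22040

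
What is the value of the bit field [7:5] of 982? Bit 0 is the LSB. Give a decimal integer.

v = 1111010110
Shift right by 5: 11110
Mask low 3 bits: 110 = 6

6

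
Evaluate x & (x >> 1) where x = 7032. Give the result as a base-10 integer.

x = 1101101111000 = 7032
x>>1 = 0110110111100
AND  = 0100100111000 = 2360
(x & (x >> 1) has a 1 wherever x has two consecutive 1 bits.)

2360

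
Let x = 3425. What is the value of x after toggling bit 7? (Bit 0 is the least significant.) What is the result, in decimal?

x = 110101100001
bit 7 is currently 0; toggle it via x ^ (1 << 7) = x ^ 128
→ 110111100001 = 3553

3553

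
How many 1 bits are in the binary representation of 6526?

6526 = 1100101111110
Count the 1s: 1 + 1 + 1 + 1 + 1 + 1 + 1 + 1 + 1 = 9

9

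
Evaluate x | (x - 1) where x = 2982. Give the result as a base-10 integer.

2983

x = 101110100110 = 2982
x - 1 = 101110100101
OR    = 101110100111 = 2983
(x | (x - 1) sets all bits below the lowest set bit.)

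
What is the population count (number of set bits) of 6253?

6253 = 1100001101101
Count the 1s: 1 + 1 + 1 + 1 + 1 + 1 + 1 = 7

7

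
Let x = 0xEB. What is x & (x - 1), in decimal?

234

x = 11101011 = 235
x - 1 = 11101010
AND   = 11101010 = 234
(x & (x - 1) clears the lowest set bit of x.)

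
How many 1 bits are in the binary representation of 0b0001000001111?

n = 1000001111
Count the 1s: 1 + 1 + 1 + 1 + 1 = 5

5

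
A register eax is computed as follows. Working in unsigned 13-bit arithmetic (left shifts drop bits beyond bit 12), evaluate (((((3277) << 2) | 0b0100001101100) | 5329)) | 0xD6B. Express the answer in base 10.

8191

3277 = 0110011001101
→ << 2 (mod 2^13) → 1001100110100 = 4916
0b0100001101100 = 0100001101100
→ | → 1101101111100 = 7036
5329 = 1010011010001
→ | → 1111111111101 = 8189
0xD6B = 0110101101011
→ | → 1111111111111 = 8191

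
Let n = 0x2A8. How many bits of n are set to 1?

0x2A8 = 1010101000
Count the 1s: 1 + 1 + 1 + 1 = 4

4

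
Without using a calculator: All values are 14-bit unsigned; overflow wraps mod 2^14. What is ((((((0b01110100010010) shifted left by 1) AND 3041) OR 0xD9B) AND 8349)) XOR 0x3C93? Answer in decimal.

0b01110100010010 = 01110100010010
→ shifted left by 1 (mod 2^14) → 11101000100100 = 14884
3041 = 00101111100001
→ AND → 00101000100000 = 2592
0xD9B = 00110110011011
→ OR → 00111110111011 = 4027
8349 = 10000010011101
→ AND → 00000010011001 = 153
0x3C93 = 11110010010011
→ XOR → 11110000001010 = 15370

15370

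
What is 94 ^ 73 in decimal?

94 = 1011110
73 = 1001001
XOR → 0010111 = 23

23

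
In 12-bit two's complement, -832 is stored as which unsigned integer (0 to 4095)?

832 in 12 bits: 001101000000
Invert: 110010111111
Add 1:  110011000000 = 3264
(Check: 2^12 - 832 = 4096 - 832 = 3264.)

3264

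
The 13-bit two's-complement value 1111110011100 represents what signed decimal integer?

pattern = 1111110011100 (MSB is 1 ⇒ negative)
Invert: 0000001100011, add 1 → 0000001100100 = 100, so the value is -100.
(Equivalently: 8092 - 2^13 = 8092 - 8192 = -100.)

-100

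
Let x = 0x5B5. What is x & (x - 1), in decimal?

1460

x = 10110110101 = 1461
x - 1 = 10110110100
AND   = 10110110100 = 1460
(x & (x - 1) clears the lowest set bit of x.)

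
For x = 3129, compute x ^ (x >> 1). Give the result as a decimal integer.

2597

x = 110000111001 = 3129
x>>1 = 011000011100
XOR  = 101000100101 = 2597
(x ^ (x >> 1) gives the standard binary-reflected Gray code of x.)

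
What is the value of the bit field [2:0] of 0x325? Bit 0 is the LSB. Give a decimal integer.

v = 01100100101
Shift right by 0: 01100100101
Mask low 3 bits: 101 = 5

5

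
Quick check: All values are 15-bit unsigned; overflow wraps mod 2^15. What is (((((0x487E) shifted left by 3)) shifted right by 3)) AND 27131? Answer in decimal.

2170

0x487E = 100100001111110
→ shifted left by 3 (mod 2^15) → 100001111110000 = 17392
→ shifted right by 3 → 000100001111110 = 2174
27131 = 110100111111011
→ AND → 000100001111010 = 2170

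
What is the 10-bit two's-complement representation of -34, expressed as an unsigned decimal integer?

990

34 in 10 bits: 0000100010
Invert: 1111011101
Add 1:  1111011110 = 990
(Check: 2^10 - 34 = 1024 - 34 = 990.)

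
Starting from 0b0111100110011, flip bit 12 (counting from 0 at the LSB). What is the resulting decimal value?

7987

x = 0111100110011
bit 12 is currently 0; toggle it via x ^ (1 << 12) = x ^ 4096
→ 1111100110011 = 7987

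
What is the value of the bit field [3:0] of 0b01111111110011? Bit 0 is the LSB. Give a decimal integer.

v = 01111111110011
Shift right by 0: 01111111110011
Mask low 4 bits: 0011 = 3

3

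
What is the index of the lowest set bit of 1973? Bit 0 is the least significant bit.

0

1973 = 11110110101
Trailing zeros: 0, so the lowest set bit is bit 0 (value 1).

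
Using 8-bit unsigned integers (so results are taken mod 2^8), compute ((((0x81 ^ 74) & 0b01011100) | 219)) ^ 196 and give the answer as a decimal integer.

0x81 = 10000001
74 = 01001010
→ ^ → 11001011 = 203
0b01011100 = 01011100
→ & → 01001000 = 72
219 = 11011011
→ | → 11011011 = 219
196 = 11000100
→ ^ → 00011111 = 31

31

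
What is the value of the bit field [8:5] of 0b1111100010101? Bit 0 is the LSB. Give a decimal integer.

8

v = 1111100010101
Shift right by 5: 11111000
Mask low 4 bits: 1000 = 8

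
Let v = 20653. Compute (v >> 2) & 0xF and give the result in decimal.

v = 0101000010101101
Shift right by 2: 01010000101011
Mask low 4 bits: 1011 = 11

11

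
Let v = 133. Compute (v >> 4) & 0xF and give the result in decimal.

8

v = 010000101
Shift right by 4: 01000
Mask low 4 bits: 1000 = 8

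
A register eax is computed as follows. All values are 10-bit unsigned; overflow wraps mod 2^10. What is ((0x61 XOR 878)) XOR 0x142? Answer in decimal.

0x61 = 0001100001
878 = 1101101110
→ XOR → 1100001111 = 783
0x142 = 0101000010
→ XOR → 1001001101 = 589

589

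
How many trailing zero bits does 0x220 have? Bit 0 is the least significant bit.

0x220 = 1000100000
Trailing zeros: 5, so the lowest set bit is bit 5 (value 32).

5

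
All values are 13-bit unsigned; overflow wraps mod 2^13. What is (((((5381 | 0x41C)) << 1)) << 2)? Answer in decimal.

2280

5381 = 1010100000101
0x41C = 0010000011100
→ | → 1010100011101 = 5405
→ << 1 (mod 2^13) → 0101000111010 = 2618
→ << 2 (mod 2^13) → 0100011101000 = 2280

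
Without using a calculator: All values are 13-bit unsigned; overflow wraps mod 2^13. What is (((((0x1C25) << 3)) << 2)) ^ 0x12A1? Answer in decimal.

0x1C25 = 1110000100101
→ << 3 (mod 2^13) → 0000100101000 = 296
→ << 2 (mod 2^13) → 0010010100000 = 1184
0x12A1 = 1001010100001
→ ^ → 1011000000001 = 5633

5633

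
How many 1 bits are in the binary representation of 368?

368 = 101110000
Count the 1s: 1 + 1 + 1 + 1 = 4

4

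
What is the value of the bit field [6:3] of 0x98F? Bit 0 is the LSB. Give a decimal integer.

1

v = 100110001111
Shift right by 3: 100110001
Mask low 4 bits: 0001 = 1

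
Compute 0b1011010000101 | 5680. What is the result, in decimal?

a = 1011010000101
5680 = 1011000110000
 OR → 1011010110101 = 5813

5813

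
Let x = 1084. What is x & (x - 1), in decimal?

x = 10000111100 = 1084
x - 1 = 10000111011
AND   = 10000111000 = 1080
(x & (x - 1) clears the lowest set bit of x.)

1080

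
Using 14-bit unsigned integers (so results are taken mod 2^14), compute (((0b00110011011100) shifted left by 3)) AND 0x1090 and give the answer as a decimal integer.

128

0b00110011011100 = 00110011011100
→ shifted left by 3 (mod 2^14) → 10011011100000 = 9952
0x1090 = 01000010010000
→ AND → 00000010000000 = 128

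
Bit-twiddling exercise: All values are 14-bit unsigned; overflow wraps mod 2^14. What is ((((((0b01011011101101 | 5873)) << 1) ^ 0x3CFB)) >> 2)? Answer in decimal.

1088

0b01011011101101 = 01011011101101
5873 = 01011011110001
→ | → 01011011111101 = 5885
→ << 1 (mod 2^14) → 10110111111010 = 11770
0x3CFB = 11110011111011
→ ^ → 01000100000001 = 4353
→ >> 2 → 00010001000000 = 1088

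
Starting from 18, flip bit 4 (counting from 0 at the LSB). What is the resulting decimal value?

2

x = 00000010010
bit 4 is currently 1; toggle it via x ^ (1 << 4) = x ^ 16
→ 00000000010 = 2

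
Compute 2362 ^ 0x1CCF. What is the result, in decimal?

2362 = 0100100111010
0x1CCF = 1110011001111
XOR → 1010111110101 = 5621

5621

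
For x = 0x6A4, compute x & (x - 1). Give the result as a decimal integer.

x = 11010100100 = 1700
x - 1 = 11010100011
AND   = 11010100000 = 1696
(x & (x - 1) clears the lowest set bit of x.)

1696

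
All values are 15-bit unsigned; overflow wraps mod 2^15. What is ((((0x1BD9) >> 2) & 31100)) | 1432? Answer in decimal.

0x1BD9 = 001101111011001
→ >> 2 → 000011011110110 = 1782
31100 = 111100101111100
→ & → 000000001110100 = 116
1432 = 000010110011000
→ | → 000010111111100 = 1532

1532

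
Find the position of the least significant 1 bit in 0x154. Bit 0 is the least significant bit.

2

0x154 = 101010100
Trailing zeros: 2, so the lowest set bit is bit 2 (value 4).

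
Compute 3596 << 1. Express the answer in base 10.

7192

3596 = 0111000001100
shift left by 1 → 1110000011000 = 7192
(equivalently, 3596 × 2^1 = 3596 × 2)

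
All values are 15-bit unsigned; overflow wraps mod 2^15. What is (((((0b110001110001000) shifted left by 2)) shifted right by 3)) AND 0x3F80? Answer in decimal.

384

0b110001110001000 = 110001110001000
→ shifted left by 2 (mod 2^15) → 000111000100000 = 3616
→ shifted right by 3 → 000000111000100 = 452
0x3F80 = 011111110000000
→ AND → 000000110000000 = 384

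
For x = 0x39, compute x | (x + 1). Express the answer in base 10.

x = 111001 = 57
x + 1 = 111010
OR    = 111011 = 59
(x | (x + 1) sets the lowest cleared bit.)

59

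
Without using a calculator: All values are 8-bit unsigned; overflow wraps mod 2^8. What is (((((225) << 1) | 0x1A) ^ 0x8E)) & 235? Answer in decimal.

225 = 11100001
→ << 1 (mod 2^8) → 11000010 = 194
0x1A = 00011010
→ | → 11011010 = 218
0x8E = 10001110
→ ^ → 01010100 = 84
235 = 11101011
→ & → 01000000 = 64

64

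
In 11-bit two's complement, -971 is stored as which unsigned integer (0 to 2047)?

971 in 11 bits: 01111001011
Invert: 10000110100
Add 1:  10000110101 = 1077
(Check: 2^11 - 971 = 2048 - 971 = 1077.)

1077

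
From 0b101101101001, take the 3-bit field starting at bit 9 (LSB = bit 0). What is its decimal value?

5

v = 101101101001
Shift right by 9: 101
Mask low 3 bits: 101 = 5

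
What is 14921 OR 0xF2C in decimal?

14921 = 11101001001001
0xF2C = 00111100101100
 OR → 11111101101101 = 16237

16237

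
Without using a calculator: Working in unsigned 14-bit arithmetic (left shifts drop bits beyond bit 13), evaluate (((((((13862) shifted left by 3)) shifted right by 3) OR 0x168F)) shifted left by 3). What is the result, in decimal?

13862 = 11011000100110
→ shifted left by 3 (mod 2^14) → 11000100110000 = 12592
→ shifted right by 3 → 00011000100110 = 1574
0x168F = 01011010001111
→ OR → 01011010101111 = 5807
→ shifted left by 3 (mod 2^14) → 11010101111000 = 13688

13688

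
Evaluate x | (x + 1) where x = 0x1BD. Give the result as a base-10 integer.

x = 110111101 = 445
x + 1 = 110111110
OR    = 110111111 = 447
(x | (x + 1) sets the lowest cleared bit.)

447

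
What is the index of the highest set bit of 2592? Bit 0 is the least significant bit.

11

2592 = 101000100000
The topmost 1 is at position 11 (since 2^11 = 2048 ≤ 2592 < 4096).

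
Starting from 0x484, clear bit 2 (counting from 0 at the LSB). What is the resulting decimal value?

1152

x = 10010000100
bit 2 is currently 1; clear it via x & ~(1 << 2) = x & ~4
→ 10010000000 = 1152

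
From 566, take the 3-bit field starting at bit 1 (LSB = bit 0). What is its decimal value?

v = 001000110110
Shift right by 1: 00100011011
Mask low 3 bits: 011 = 3

3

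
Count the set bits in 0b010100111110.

7

n = 10100111110
Count the 1s: 1 + 1 + 1 + 1 + 1 + 1 + 1 = 7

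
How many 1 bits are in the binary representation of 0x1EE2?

0x1EE2 = 1111011100010
Count the 1s: 1 + 1 + 1 + 1 + 1 + 1 + 1 + 1 = 8

8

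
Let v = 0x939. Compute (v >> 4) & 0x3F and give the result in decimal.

v = 100100111001
Shift right by 4: 10010011
Mask low 6 bits: 010011 = 19

19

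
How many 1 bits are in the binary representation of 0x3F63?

0x3F63 = 11111101100011
Count the 1s: 1 + 1 + 1 + 1 + 1 + 1 + 1 + 1 + 1 + 1 = 10

10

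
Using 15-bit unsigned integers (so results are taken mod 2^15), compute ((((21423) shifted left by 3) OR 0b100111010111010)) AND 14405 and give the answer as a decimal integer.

21423 = 101001110101111
→ shifted left by 3 (mod 2^15) → 001110101111000 = 7544
0b100111010111010 = 100111010111010
→ OR → 101111111111010 = 24570
14405 = 011100001000101
→ AND → 001100001000000 = 6208

6208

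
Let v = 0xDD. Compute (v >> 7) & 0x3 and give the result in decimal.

1

v = 0000011011101
Shift right by 7: 000001
Mask low 2 bits: 01 = 1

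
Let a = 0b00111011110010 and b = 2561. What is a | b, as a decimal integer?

a = 111011110010
2561 = 101000000001
 OR → 111011110011 = 3827

3827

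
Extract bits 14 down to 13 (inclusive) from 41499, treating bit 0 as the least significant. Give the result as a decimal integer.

1

v = 1010001000011011
Shift right by 13: 101
Mask low 2 bits: 01 = 1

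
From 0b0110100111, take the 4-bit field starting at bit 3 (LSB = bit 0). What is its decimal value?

v = 0110100111
Shift right by 3: 0110100
Mask low 4 bits: 0100 = 4

4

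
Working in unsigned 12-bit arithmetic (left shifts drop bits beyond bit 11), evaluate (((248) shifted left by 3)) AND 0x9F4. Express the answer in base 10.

448

248 = 000011111000
→ shifted left by 3 (mod 2^12) → 011111000000 = 1984
0x9F4 = 100111110100
→ AND → 000111000000 = 448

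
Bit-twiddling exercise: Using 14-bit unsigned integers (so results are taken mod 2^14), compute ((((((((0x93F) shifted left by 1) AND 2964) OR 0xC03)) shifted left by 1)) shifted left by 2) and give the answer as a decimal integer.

0x93F = 00100100111111
→ shifted left by 1 (mod 2^14) → 01001001111110 = 4734
2964 = 00101110010100
→ AND → 00001000010100 = 532
0xC03 = 00110000000011
→ OR → 00111000010111 = 3607
→ shifted left by 1 (mod 2^14) → 01110000101110 = 7214
→ shifted left by 2 (mod 2^14) → 11000010111000 = 12472

12472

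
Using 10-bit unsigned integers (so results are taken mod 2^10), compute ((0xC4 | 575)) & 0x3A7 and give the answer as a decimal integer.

0xC4 = 0011000100
575 = 1000111111
→ | → 1011111111 = 767
0x3A7 = 1110100111
→ & → 1010100111 = 679

679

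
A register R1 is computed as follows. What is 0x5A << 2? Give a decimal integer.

0x5A = 001011010
shift left by 2 → 101101000 = 360
(equivalently, 90 × 2^2 = 90 × 4)

360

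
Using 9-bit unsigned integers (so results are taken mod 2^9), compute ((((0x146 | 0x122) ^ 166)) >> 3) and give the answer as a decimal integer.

56

0x146 = 101000110
0x122 = 100100010
→ | → 101100110 = 358
166 = 010100110
→ ^ → 111000000 = 448
→ >> 3 → 000111000 = 56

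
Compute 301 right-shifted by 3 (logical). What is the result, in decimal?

301 = 100101101
shift right by 3 → 000100101 = 37
(equivalently, floor(301 / 8))

37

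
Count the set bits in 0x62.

0x62 = 1100010
Count the 1s: 1 + 1 + 1 = 3

3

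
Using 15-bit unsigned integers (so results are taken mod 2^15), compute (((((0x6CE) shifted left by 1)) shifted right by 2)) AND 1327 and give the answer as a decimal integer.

0x6CE = 000011011001110
→ shifted left by 1 (mod 2^15) → 000110110011100 = 3484
→ shifted right by 2 → 000001101100111 = 871
1327 = 000010100101111
→ AND → 000000100100111 = 295

295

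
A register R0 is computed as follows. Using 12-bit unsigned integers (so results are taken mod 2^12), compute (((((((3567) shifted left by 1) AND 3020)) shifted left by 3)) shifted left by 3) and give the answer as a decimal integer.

3567 = 110111101111
→ shifted left by 1 (mod 2^12) → 101111011110 = 3038
3020 = 101111001100
→ AND → 101111001100 = 3020
→ shifted left by 3 (mod 2^12) → 111001100000 = 3680
→ shifted left by 3 (mod 2^12) → 001100000000 = 768

768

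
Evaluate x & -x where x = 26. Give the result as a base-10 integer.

2

x = 11010 = 26
-x (two's complement) = …00110
AND   = 00010 = 2
(x & -x isolates the lowest set bit of x.)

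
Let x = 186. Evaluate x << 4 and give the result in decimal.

186 = 000010111010
shift left by 4 → 101110100000 = 2976
(equivalently, 186 × 2^4 = 186 × 16)

2976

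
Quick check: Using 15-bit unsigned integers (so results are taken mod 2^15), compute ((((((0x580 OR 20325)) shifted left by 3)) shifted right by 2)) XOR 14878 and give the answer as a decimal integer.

0x580 = 000010110000000
20325 = 100111101100101
→ OR → 100111111100101 = 20453
→ shifted left by 3 (mod 2^15) → 111111100101000 = 32552
→ shifted right by 2 → 001111111001010 = 8138
14878 = 011101000011110
→ XOR → 010010111010100 = 9684

9684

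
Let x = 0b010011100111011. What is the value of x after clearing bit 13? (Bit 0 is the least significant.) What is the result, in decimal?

x = 010011100111011
bit 13 is currently 1; clear it via x & ~(1 << 13) = x & ~8192
→ 000011100111011 = 1851

1851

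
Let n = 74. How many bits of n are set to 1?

74 = 1001010
Count the 1s: 1 + 1 + 1 = 3

3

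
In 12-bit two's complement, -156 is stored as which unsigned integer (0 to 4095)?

156 in 12 bits: 000010011100
Invert: 111101100011
Add 1:  111101100100 = 3940
(Check: 2^12 - 156 = 4096 - 156 = 3940.)

3940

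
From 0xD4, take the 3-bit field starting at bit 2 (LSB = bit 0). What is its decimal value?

5

v = 011010100
Shift right by 2: 0110101
Mask low 3 bits: 101 = 5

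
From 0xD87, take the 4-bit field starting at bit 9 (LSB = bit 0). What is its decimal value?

v = 0110110000111
Shift right by 9: 0110
Mask low 4 bits: 0110 = 6

6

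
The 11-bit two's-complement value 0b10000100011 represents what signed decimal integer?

-989

pattern = 10000100011 (MSB is 1 ⇒ negative)
Invert: 01111011100, add 1 → 01111011101 = 989, so the value is -989.
(Equivalently: 1059 - 2^11 = 1059 - 2048 = -989.)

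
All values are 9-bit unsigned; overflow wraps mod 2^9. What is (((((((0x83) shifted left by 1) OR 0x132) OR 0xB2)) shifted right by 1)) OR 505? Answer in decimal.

0x83 = 010000011
→ shifted left by 1 (mod 2^9) → 100000110 = 262
0x132 = 100110010
→ OR → 100110110 = 310
0xB2 = 010110010
→ OR → 110110110 = 438
→ shifted right by 1 → 011011011 = 219
505 = 111111001
→ OR → 111111011 = 507

507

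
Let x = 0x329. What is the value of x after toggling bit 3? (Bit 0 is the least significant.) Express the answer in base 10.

x = 01100101001
bit 3 is currently 1; toggle it via x ^ (1 << 3) = x ^ 8
→ 01100100001 = 801

801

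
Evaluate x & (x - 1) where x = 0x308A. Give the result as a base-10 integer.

12424

x = 11000010001010 = 12426
x - 1 = 11000010001001
AND   = 11000010001000 = 12424
(x & (x - 1) clears the lowest set bit of x.)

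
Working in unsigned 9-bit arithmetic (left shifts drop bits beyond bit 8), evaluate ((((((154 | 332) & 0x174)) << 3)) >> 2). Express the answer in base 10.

40

154 = 010011010
332 = 101001100
→ | → 111011110 = 478
0x174 = 101110100
→ & → 101010100 = 340
→ << 3 (mod 2^9) → 010100000 = 160
→ >> 2 → 000101000 = 40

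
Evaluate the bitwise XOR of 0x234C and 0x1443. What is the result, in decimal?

14095

0x234C = 10001101001100
0x1443 = 01010001000011
XOR → 11011100001111 = 14095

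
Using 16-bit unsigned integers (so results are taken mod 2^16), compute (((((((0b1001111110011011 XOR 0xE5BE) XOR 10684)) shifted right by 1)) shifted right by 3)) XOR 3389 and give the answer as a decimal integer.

2052

0b1001111110011011 = 1001111110011011
0xE5BE = 1110010110111110
→ XOR → 0111101000100101 = 31269
10684 = 0010100110111100
→ XOR → 0101001110011001 = 21401
→ shifted right by 1 → 0010100111001100 = 10700
→ shifted right by 3 → 0000010100111001 = 1337
3389 = 0000110100111101
→ XOR → 0000100000000100 = 2052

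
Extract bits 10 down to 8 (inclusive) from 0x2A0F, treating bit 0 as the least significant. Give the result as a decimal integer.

2

v = 10101000001111
Shift right by 8: 101010
Mask low 3 bits: 010 = 2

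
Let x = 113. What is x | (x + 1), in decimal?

115

x = 1110001 = 113
x + 1 = 1110010
OR    = 1110011 = 115
(x | (x + 1) sets the lowest cleared bit.)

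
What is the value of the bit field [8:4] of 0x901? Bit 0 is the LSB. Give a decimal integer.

v = 0100100000001
Shift right by 4: 010010000
Mask low 5 bits: 10000 = 16

16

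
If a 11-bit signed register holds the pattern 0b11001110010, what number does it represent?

-398

pattern = 11001110010 (MSB is 1 ⇒ negative)
Invert: 00110001101, add 1 → 00110001110 = 398, so the value is -398.
(Equivalently: 1650 - 2^11 = 1650 - 2048 = -398.)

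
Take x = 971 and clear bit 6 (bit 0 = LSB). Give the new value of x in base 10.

x = 0001111001011
bit 6 is currently 1; clear it via x & ~(1 << 6) = x & ~64
→ 0001110001011 = 907

907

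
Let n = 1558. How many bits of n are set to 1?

5

1558 = 11000010110
Count the 1s: 1 + 1 + 1 + 1 + 1 = 5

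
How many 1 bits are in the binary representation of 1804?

5

1804 = 11100001100
Count the 1s: 1 + 1 + 1 + 1 + 1 = 5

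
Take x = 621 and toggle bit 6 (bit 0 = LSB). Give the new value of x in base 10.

x = 001001101101
bit 6 is currently 1; toggle it via x ^ (1 << 6) = x ^ 64
→ 001000101101 = 557

557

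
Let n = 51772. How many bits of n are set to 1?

8

51772 = 1100101000111100
Count the 1s: 1 + 1 + 1 + 1 + 1 + 1 + 1 + 1 = 8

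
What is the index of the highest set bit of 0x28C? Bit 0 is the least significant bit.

0x28C = 1010001100
The topmost 1 is at position 9 (since 2^9 = 512 ≤ 652 < 1024).

9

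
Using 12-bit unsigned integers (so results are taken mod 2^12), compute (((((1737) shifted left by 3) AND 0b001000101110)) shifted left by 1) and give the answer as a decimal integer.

1737 = 011011001001
→ shifted left by 3 (mod 2^12) → 011001001000 = 1608
0b001000101110 = 001000101110
→ AND → 001000001000 = 520
→ shifted left by 1 (mod 2^12) → 010000010000 = 1040

1040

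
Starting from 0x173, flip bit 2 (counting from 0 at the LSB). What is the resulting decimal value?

x = 000101110011
bit 2 is currently 0; toggle it via x ^ (1 << 2) = x ^ 4
→ 000101110111 = 375

375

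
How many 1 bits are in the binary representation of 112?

112 = 1110000
Count the 1s: 1 + 1 + 1 = 3

3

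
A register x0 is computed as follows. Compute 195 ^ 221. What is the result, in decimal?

30

195 = 11000011
221 = 11011101
XOR → 00011110 = 30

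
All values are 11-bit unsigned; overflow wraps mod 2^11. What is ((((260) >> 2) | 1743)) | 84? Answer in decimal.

260 = 00100000100
→ >> 2 → 00001000001 = 65
1743 = 11011001111
→ | → 11011001111 = 1743
84 = 00001010100
→ | → 11011011111 = 1759

1759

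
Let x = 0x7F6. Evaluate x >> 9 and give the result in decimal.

0x7F6 = 11111110110
shift right by 9 → 00000000011 = 3
(equivalently, floor(2038 / 512))

3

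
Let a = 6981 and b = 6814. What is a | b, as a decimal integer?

6981 = 1101101000101
6814 = 1101010011110
 OR → 1101111011111 = 7135

7135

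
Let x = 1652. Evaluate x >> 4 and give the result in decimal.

1652 = 11001110100
shift right by 4 → 00001100111 = 103
(equivalently, floor(1652 / 16))

103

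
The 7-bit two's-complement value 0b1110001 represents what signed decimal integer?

-15

pattern = 1110001 (MSB is 1 ⇒ negative)
Invert: 0001110, add 1 → 0001111 = 15, so the value is -15.
(Equivalently: 113 - 2^7 = 113 - 128 = -15.)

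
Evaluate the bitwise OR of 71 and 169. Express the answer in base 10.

239

71 = 01000111
169 = 10101001
 OR → 11101111 = 239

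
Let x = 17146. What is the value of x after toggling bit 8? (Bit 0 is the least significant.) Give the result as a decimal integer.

x = 100001011111010
bit 8 is currently 0; toggle it via x ^ (1 << 8) = x ^ 256
→ 100001111111010 = 17402

17402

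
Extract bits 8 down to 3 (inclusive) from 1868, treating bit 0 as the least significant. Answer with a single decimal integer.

41

v = 011101001100
Shift right by 3: 011101001
Mask low 6 bits: 101001 = 41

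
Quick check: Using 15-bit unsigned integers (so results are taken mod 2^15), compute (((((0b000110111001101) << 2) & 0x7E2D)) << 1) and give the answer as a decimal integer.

0b000110111001101 = 000110111001101
→ << 2 (mod 2^15) → 011011100110100 = 14132
0x7E2D = 111111000101101
→ & → 011011000100100 = 13860
→ << 1 (mod 2^15) → 110110001001000 = 27720

27720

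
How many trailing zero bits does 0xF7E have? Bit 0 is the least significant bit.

1

0xF7E = 111101111110
Trailing zeros: 1, so the lowest set bit is bit 1 (value 2).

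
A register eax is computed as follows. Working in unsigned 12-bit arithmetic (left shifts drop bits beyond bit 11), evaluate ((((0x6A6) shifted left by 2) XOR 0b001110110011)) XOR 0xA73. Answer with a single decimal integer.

0x6A6 = 011010100110
→ shifted left by 2 (mod 2^12) → 101010011000 = 2712
0b001110110011 = 001110110011
→ XOR → 100100101011 = 2347
0xA73 = 101001110011
→ XOR → 001101011000 = 856

856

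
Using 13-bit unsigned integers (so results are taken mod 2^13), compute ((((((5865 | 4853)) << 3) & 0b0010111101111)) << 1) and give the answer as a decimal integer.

5865 = 1011011101001
4853 = 1001011110101
→ | → 1011011111101 = 5885
→ << 3 (mod 2^13) → 1011111101000 = 6120
0b0010111101111 = 0010111101111
→ & → 0010111101000 = 1512
→ << 1 (mod 2^13) → 0101111010000 = 3024

3024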